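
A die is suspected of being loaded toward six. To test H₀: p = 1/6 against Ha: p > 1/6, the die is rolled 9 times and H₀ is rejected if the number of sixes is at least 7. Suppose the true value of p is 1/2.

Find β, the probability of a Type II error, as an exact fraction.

233/256

β = P(fail to reject H₀ | Ha true) = P(Y ≤ 6 | p = 1/2), Y ~ Binomial(9, 1/2).
Summing C(9,j)·(1/2)^j·(1/2)^{9-j} for j = 0..6 gives 233/256.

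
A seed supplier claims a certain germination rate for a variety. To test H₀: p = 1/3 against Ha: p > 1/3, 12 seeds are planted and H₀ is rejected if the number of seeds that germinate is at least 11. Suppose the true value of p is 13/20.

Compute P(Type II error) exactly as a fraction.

3922160441778411/4096000000000000

Under the alternative p = 13/20, X ~ Binomial(12, 13/20); β is the probability the test does not reject, P(X < 11).
Equivalently, β = 1 − P(X ≥ 11) = 3922160441778411/4096000000000000.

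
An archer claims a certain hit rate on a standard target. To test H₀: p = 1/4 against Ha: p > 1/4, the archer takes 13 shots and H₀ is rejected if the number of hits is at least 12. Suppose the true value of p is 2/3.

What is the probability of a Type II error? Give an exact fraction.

510961/531441

A Type II error is failing to reject when Ha holds: with p = 2/3, β = P(K ≤ 11).
Summing C(13,j)·(2/3)^j·(1/3)^{13-j} for j = 0..11 gives 510961/531441.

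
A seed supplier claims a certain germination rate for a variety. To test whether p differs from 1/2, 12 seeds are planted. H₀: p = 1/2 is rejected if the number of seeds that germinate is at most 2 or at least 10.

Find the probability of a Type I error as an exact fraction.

The significance level is the null-hypothesis probability of the rejection region {≤2} ∪ {≥10}.
Each tail has probability (1 + 12 + 66)/4096; doubling gives α = 158/4096 = 79/2048.

79/2048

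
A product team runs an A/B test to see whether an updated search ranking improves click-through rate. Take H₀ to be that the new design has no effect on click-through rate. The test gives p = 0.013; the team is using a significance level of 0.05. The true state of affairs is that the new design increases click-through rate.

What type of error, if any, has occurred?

No error — this is a correct decision.

Since p = 0.013 < α = 0.05, H₀ is rejected.
H₀ is false (actually the new design increases click-through rate).
The decision matches the true state — no error.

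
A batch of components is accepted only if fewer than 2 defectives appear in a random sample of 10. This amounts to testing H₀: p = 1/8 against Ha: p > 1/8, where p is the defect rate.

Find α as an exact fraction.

The significance level is the probability, assuming p = 1/8, of seeing 2 or more defectives in 10 draws.
α = 1 − P(Y ≤ 1) = 1 − 686011319/1073741824 = 387730505/1073741824.

387730505/1073741824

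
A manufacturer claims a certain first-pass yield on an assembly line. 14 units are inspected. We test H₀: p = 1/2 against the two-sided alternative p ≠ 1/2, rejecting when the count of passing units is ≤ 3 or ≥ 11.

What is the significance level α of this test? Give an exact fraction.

The significance level is the null-hypothesis probability of the rejection region {≤3} ∪ {≥11}.
By symmetry, α = 2·P(K ≤ 3) = 2·(1 + 14 + 91 + 364)/16384 = 940/16384 = 235/4096.

235/4096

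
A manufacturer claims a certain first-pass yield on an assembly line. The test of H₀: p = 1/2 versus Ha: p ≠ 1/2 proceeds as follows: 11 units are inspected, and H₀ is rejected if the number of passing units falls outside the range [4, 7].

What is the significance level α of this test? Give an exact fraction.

29/128

The significance level is the null-hypothesis probability of the rejection region {≤3} ∪ {≥8}.
Each tail has probability (1 + 11 + 55 + 165)/2048; doubling gives α = 464/2048 = 29/128.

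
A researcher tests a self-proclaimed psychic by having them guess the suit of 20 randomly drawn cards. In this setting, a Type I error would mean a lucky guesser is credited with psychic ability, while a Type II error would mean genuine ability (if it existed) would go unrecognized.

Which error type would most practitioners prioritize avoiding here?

The Type I consequence (a lucky guesser is credited with psychic ability) is more severe than the Type II consequence (genuine ability (if it existed) would go unrecognized).

Type I error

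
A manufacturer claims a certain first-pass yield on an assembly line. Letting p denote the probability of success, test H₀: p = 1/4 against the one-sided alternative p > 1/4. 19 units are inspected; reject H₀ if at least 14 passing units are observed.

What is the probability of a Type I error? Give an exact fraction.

Under H₀, K ~ Binomial(19, 1/4), and α = P(K ≥ 14).
Summing C(19,j)(1/4)^j(3/4)^{19−j} for j = 14,…,19 gives 395915/34359738368.

395915/34359738368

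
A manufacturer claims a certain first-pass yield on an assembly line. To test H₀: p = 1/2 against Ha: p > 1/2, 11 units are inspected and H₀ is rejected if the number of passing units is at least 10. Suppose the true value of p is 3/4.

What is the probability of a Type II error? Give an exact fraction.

1683809/2097152

Under the alternative p = 3/4, K ~ Binomial(11, 3/4); β is the probability the test does not reject, P(K < 10).
Equivalently, β = 1 − P(K ≥ 10) = 1683809/2097152.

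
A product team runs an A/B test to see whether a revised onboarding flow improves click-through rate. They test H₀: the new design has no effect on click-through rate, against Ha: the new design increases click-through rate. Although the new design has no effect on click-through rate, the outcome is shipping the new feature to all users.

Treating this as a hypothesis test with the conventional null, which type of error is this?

'Shipping the new feature to all users' corresponds to rejecting H₀.
H₀ was rejected but H₀ is true — a Type I error (false positive).

Type I error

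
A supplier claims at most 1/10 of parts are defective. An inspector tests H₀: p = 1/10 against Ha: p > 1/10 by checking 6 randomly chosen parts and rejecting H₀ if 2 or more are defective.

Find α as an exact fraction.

22853/200000

α = P(reject H₀ | H₀ true) = P(Y ≥ 2 | p = 1/10), Y ~ Binomial(6, 1/10).
Computing the lower-tail complement: 1 − 177147/200000 = 22853/200000.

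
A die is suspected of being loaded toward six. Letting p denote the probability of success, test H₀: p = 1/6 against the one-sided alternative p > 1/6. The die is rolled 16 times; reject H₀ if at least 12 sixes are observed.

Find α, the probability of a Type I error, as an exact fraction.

134509/313456656384

α = P(reject H₀ | H₀ true) = P(S ≥ 12 | p = 1/6), with S ~ Binomial(16, 1/6).
Adding the binomial terms for j = 12 through 16 with p = 1/6 yields 134509/313456656384.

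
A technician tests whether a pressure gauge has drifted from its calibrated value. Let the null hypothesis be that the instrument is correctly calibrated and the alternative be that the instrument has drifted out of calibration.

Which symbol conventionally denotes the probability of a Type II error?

β

P(Type II error) = P(fail to reject H₀ | H₀ false) = β.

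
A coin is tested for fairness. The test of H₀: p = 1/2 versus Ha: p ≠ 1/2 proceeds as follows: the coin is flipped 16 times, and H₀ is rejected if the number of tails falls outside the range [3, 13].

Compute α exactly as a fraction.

α = P(K ≤ 2 or K ≥ 14 | p = 1/2), K ~ Binomial(16, 1/2).
The two tails are symmetric, so α = 2·(1 + 16 + 120)/2^16 = 274/65536 = 137/32768.

137/32768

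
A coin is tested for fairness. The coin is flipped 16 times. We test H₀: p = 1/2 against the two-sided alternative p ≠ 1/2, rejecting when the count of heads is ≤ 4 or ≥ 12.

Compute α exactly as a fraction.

α = P(X ≤ 4 or X ≥ 12 | p = 1/2), X ~ Binomial(16, 1/2).
The two tails are symmetric, so α = 2·(1 + 16 + 120 + 560 + 1820)/2^16 = 5034/65536 = 2517/32768.

2517/32768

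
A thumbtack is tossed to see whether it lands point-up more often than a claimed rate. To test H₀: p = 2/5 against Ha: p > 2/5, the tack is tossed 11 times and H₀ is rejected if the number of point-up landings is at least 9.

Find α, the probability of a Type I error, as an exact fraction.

57856/9765625

The Type I error probability is α = P(X ≥ 9) computed under H₀, where X ~ Binomial(11, 2/5).
P(X ≥ 9) = Σ_{j=9}^{11} C(11,j)·(2/5)^j·(3/5)^{11-j} = 57856/9765625.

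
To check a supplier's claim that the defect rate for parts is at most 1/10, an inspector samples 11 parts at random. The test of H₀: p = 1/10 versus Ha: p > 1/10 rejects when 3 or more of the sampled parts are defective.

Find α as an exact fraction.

1791237017/20000000000

Under H₀, Y ~ Binomial(11, 1/10); the Type I error rate is P(Y ≥ 3).
Computing the lower-tail complement: 1 − 18208762983/20000000000 = 1791237017/20000000000.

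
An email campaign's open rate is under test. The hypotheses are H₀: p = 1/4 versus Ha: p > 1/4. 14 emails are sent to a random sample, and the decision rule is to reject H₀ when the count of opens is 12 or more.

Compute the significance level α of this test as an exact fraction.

431/134217728

Under H₀, X ~ Binomial(14, 1/4), and α = P(X ≥ 12).
P(X ≥ 12) = Σ_{j=12}^{14} C(14,j)·(1/4)^j·(3/4)^{14-j} = 431/134217728.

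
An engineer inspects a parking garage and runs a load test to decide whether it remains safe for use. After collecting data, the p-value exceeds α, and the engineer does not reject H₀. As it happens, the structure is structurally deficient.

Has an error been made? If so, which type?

Type II error

The conventional null hypothesis here is that the structure meets the required load capacity (safe).
H₀ was not rejected, but H₀ is actually false.
Failing to reject a false null hypothesis is a Type II error (false negative).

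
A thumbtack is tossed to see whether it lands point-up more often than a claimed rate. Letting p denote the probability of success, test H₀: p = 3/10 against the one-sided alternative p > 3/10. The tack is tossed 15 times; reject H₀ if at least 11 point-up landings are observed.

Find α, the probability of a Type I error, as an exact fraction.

Under H₀, X ~ Binomial(15, 3/10), and α = P(X ≥ 11).
Adding the binomial terms for j = 11 through 15 with p = 3/10 yields 672234069807/1000000000000000.

672234069807/1000000000000000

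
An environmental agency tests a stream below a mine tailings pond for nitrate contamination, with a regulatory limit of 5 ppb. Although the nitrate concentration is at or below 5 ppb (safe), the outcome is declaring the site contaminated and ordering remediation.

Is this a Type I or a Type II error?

Type I error

The null hypothesis here is that the nitrate concentration is at or below 5 ppb (safe).
'Declaring the site contaminated and ordering remediation' corresponds to rejecting H₀.
H₀ was rejected but H₀ is true — a Type I error (false positive).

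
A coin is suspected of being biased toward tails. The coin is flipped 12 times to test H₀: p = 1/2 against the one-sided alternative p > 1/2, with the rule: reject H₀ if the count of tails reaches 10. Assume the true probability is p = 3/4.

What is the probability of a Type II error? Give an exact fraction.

A Type II error is failing to reject when Ha holds: with p = 3/4, β = P(Y ≤ 9).
Summing C(12,j)·(3/4)^j·(1/4)^{12-j} for j = 0..9 gives 10222777/16777216.

10222777/16777216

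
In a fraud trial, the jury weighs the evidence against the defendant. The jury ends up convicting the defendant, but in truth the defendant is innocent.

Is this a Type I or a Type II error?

The null hypothesis here is that the defendant is innocent.
'Convicting the defendant' corresponds to rejecting H₀.
H₀ was rejected but H₀ is true — a Type I error (false positive).

Type I error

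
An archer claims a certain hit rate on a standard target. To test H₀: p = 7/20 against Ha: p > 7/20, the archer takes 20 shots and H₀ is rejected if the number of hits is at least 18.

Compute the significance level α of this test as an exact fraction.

55331865643399146571/104857600000000000000000000

Under H₀, S ~ Binomial(20, 7/20), and α = P(S ≥ 18).
P(S ≥ 18) = Σ_{j=18}^{20} C(20,j)·(7/20)^j·(13/20)^{20-j} = 55331865643399146571/104857600000000000000000000.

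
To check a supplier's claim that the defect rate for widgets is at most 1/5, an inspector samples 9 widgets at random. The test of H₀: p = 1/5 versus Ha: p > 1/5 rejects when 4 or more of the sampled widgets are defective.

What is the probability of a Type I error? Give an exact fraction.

The significance level is the probability, assuming p = 1/5, of seeing 4 or more defectives in 9 draws.
Computing the lower-tail complement: 1 − 1785856/1953125 = 167269/1953125.

167269/1953125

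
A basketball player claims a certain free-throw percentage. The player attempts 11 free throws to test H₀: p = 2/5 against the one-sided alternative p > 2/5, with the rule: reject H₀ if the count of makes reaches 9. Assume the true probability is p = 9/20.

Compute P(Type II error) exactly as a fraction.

A Type II error is failing to reject when Ha holds: with p = 9/20, β = P(Y ≤ 8).
Equivalently, β = 1 − P(Y ≥ 9) = 8070737386943/8192000000000.

8070737386943/8192000000000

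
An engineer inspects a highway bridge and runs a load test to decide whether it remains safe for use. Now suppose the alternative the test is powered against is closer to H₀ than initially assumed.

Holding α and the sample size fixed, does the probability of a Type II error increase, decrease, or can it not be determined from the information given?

A smaller departure from H₀ means the test statistic under Ha is distributed closer to where it would be under H₀; rejection becomes less likely.

It increases.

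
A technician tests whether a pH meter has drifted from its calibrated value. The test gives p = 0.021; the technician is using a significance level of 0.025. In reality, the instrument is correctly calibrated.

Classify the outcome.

Type I error

The conventional null hypothesis is that the instrument is correctly calibrated.
Since p = 0.021 < α = 0.025, H₀ is rejected.
H₀ is true (actually the instrument is correctly calibrated).
Rejecting a true H₀ is a Type I error.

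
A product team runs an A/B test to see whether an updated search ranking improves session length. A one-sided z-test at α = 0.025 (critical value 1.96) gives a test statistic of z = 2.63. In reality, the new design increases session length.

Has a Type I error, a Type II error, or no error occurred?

The conventional null hypothesis is that the new design has no effect on session length.
Since z = 2.63 > z* = 1.96, H₀ is rejected.
H₀ is false (actually the new design increases session length).
The decision matches the true state — no error.

Neither — the decision is correct.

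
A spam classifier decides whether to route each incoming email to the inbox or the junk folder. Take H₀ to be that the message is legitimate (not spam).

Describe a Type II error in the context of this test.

A Type II error is failing to reject H₀ when H₀ is false.
Here that means delivering the message to the inbox when actually the message is spam.

A Type II error would mean concluding that the message is legitimate (not spam) (or at least failing to establish that the message is spam) when in fact the message is spam.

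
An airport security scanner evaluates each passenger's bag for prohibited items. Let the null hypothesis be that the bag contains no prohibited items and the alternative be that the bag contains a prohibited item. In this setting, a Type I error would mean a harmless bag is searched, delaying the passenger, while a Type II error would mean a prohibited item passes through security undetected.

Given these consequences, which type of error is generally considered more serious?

The Type II consequence (a prohibited item passes through security undetected) is more severe than the Type I consequence (a harmless bag is searched, delaying the passenger).

Type II error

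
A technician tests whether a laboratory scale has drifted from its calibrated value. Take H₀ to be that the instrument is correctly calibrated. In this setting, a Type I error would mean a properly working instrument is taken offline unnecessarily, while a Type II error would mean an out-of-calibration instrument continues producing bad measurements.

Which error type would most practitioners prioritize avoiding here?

The Type II consequence (an out-of-calibration instrument continues producing bad measurements) is more severe than the Type I consequence (a properly working instrument is taken offline unnecessarily).

Type II error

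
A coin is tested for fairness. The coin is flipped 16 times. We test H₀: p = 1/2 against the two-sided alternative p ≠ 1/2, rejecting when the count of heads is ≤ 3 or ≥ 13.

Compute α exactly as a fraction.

The significance level is the null-hypothesis probability of the rejection region {≤3} ∪ {≥13}.
The two tails are symmetric, so α = 2·(1 + 16 + 120 + 560)/2^16 = 1394/65536 = 697/32768.

697/32768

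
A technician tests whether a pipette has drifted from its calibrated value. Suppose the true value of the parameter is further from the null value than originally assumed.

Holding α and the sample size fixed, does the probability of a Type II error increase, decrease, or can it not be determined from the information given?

A larger true effect moves the Ha sampling distribution further from the H₀ critical value, making rejection more likely when Ha is true.

It decreases.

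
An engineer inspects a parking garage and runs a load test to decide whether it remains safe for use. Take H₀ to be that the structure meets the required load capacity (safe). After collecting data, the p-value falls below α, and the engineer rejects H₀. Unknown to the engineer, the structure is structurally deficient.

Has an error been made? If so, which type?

No error — this is a correct decision.

The test rejected a false H₀ — the decision matches the true state.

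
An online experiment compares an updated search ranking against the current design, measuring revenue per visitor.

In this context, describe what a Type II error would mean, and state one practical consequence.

With the conventional null hypothesis that the new design has no effect on revenue per visitor:
A Type II error is failing to reject H₀ when H₀ is false.
Here that means keeping the current design when actually the new design increases revenue per visitor.

A Type II error would mean concluding that the new design has no effect on revenue per visitor (or at least failing to establish that the new design increases revenue per visitor) when in fact the new design increases revenue per visitor. Consequence: a genuinely better design is discarded.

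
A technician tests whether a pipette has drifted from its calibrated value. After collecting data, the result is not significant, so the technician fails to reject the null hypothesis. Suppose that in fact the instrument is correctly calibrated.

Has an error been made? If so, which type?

Neither — the decision is correct.

The conventional null hypothesis here is that the instrument is correctly calibrated.
The test retained a true H₀ — the decision matches the true state.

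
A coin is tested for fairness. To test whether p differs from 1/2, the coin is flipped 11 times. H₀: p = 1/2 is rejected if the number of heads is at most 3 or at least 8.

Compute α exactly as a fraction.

29/128

The significance level is the null-hypothesis probability of the rejection region {≤3} ∪ {≥8}.
The two tails are symmetric, so α = 2·(1 + 11 + 55 + 165)/2^11 = 464/2048 = 29/128.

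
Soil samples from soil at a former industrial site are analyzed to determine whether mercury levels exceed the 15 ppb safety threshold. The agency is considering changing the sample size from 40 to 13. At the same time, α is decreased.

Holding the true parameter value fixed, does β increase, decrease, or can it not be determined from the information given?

It increases.

A smaller sample increases the standard error, so the sampling distributions under H₀ and Ha overlap more. A smaller α moves the rejection region further into the tail. With the alternative true, more outcomes now fall outside the rejection region, so failing to reject becomes more likely. Both changes push β in the same direction.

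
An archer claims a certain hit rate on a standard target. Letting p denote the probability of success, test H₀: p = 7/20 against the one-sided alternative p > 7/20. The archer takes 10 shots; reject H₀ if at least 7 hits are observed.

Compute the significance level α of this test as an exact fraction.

The Type I error probability is α = P(X ≥ 7) computed under H₀, where X ~ Binomial(10, 7/20).
P(X ≥ 7) = Σ_{j=7}^{10} C(10,j)·(7/20)^j·(13/20)^{10-j} = 66622158071/2560000000000.

66622158071/2560000000000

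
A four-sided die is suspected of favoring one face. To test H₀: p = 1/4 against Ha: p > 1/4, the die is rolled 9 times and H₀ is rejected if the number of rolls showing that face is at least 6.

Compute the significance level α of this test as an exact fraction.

655/65536

The Type I error probability is α = P(X ≥ 6) computed under H₀, where X ~ Binomial(9, 1/4).
Summing C(9,j)(1/4)^j(3/4)^{9−j} for j = 6,…,9 gives 655/65536.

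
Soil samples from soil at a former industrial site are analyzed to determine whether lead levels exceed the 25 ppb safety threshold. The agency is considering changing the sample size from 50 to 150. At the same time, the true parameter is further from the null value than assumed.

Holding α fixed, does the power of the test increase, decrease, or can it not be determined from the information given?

It increases.

A larger sample reduces the standard error, pulling the sampling distribution under Ha further from the non-rejection region. The further the true parameter sits from the null value, the more of the Ha sampling distribution falls in the rejection region. Both changes push β in the same direction.
Since power = 1 − β and β decreases, power increases.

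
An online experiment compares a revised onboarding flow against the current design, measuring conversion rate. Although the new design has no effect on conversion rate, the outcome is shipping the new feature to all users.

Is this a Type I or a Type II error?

Type I error

The null hypothesis here is that the new design has no effect on conversion rate.
'Shipping the new feature to all users' corresponds to rejecting H₀.
H₀ was rejected but H₀ is true — a Type I error (false positive).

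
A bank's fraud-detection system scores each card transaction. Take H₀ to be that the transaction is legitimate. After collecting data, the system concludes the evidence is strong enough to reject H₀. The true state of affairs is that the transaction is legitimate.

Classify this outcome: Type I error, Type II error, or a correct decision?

H₀ was rejected, but H₀ is actually true.
Rejecting a true null hypothesis is a Type I error (false positive).

Type I error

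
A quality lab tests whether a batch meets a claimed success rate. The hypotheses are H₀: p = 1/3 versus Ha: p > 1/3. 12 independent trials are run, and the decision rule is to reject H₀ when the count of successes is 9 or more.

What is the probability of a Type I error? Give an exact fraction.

683/177147

The Type I error probability is α = P(K ≥ 9) computed under H₀, where K ~ Binomial(12, 1/3).
Summing C(12,j)(1/3)^j(2/3)^{12−j} for j = 9,…,12 gives 683/177147.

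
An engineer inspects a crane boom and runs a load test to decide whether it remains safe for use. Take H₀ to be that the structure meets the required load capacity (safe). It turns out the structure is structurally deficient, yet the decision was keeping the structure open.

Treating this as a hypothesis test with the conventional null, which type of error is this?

Type II error

'Keeping the structure open' corresponds to failing to reject H₀.
H₀ was not rejected but H₀ is false — a Type II error (false negative).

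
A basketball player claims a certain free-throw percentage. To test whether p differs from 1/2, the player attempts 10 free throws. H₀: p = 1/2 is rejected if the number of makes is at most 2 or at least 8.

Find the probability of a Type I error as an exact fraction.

Under H₀, S ~ Binomial(10, 1/2); α is the probability of landing in either tail, P(S ≤ 2) + P(S ≥ 8).
By symmetry, α = 2·P(S ≤ 2) = 2·(1 + 10 + 45)/1024 = 112/1024 = 7/64.

7/64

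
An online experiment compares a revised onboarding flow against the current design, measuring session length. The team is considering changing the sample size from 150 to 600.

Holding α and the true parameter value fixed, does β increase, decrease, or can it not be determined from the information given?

More data shrinks sampling variability; the test statistic under Ha concentrates further from the null value, making rejection more likely.

It decreases.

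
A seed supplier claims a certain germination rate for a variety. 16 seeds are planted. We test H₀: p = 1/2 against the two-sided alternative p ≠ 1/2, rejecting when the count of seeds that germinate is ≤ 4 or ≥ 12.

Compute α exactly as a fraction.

The significance level is the null-hypothesis probability of the rejection region {≤4} ∪ {≥12}.
Each tail has probability (1 + 16 + 120 + 560 + 1820)/65536; doubling gives α = 5034/65536 = 2517/32768.

2517/32768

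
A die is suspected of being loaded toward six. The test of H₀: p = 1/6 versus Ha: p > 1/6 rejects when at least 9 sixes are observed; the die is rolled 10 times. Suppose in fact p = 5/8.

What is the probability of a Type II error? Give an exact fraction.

β = P(fail to reject H₀ | Ha true) = P(S ≤ 8 | p = 5/8), S ~ Binomial(10, 5/8).
Adding the binomial probabilities P(S=0)+…+P(S=8) at p = 5/8 gives 1005382449/1073741824.

1005382449/1073741824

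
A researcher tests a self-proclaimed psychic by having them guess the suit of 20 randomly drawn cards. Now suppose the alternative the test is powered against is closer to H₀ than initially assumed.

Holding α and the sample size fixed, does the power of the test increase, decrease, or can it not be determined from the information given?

It decreases.

A smaller true effect puts the Ha sampling distribution closer to H₀, so more of it falls in the non-rejection region.
Since power = 1 − β and β increases, power decreases.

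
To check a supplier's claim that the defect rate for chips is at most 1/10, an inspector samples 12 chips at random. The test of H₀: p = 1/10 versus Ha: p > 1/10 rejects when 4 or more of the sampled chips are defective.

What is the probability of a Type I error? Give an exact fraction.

5127494033/200000000000

The significance level is the probability, assuming p = 1/10, of seeing 4 or more defectives in 12 draws.
Computing the lower-tail complement: 1 − 194872505967/200000000000 = 5127494033/200000000000.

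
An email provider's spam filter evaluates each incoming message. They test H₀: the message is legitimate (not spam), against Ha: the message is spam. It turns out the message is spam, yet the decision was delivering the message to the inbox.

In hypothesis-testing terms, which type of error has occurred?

Type II error

'Delivering the message to the inbox' corresponds to failing to reject H₀.
H₀ was not rejected but H₀ is false — a Type II error (false negative).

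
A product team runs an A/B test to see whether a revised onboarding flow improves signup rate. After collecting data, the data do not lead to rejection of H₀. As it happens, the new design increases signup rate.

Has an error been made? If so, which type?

The conventional null hypothesis here is that the new design has no effect on signup rate.
H₀ was not rejected, but H₀ is actually false.
Failing to reject a false null hypothesis is a Type II error (false negative).

Type II error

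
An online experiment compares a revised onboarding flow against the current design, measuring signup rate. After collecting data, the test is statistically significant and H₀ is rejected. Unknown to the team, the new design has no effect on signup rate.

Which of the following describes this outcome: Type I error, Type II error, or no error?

The conventional null hypothesis here is that the new design has no effect on signup rate.
H₀ was rejected, but H₀ is actually true.
Rejecting a true null hypothesis is a Type I error (false positive).

Type I error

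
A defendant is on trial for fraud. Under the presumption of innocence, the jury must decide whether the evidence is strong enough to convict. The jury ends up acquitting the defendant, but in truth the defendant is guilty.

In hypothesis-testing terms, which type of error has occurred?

Type II error

The null hypothesis here is that the defendant is innocent.
'Acquitting the defendant' corresponds to failing to reject H₀.
H₀ was not rejected but H₀ is false — a Type II error (false negative).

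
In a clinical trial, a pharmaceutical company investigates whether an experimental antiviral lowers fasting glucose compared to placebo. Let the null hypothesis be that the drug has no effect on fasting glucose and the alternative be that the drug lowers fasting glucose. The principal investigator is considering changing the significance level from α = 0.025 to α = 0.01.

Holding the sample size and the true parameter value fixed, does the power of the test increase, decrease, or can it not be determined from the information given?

Tightening α shrinks the rejection region. When Ha holds, fewer sample outcomes clear the stricter threshold, so more fall in the acceptance region.
Since power = 1 − β and β increases, power decreases.

It decreases.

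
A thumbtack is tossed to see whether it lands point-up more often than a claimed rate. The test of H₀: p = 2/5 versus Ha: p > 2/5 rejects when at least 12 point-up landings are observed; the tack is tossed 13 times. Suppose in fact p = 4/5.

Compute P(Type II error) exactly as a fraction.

β = P(fail to reject H₀ | Ha true) = P(Y ≤ 11 | p = 4/5), Y ~ Binomial(13, 4/5).
Summing C(13,j)·(4/5)^j·(1/5)^{13-j} for j = 0..11 gives 935490453/1220703125.

935490453/1220703125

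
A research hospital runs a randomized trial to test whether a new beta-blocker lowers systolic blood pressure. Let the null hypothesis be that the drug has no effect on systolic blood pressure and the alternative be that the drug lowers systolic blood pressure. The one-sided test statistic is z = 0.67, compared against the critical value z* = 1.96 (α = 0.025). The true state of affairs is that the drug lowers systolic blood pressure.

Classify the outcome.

Since z = 0.67 ≤ z* = 1.96, H₀ is not rejected.
H₀ is false (actually the drug lowers systolic blood pressure).
Failing to reject a false H₀ is a Type II error.

Type II error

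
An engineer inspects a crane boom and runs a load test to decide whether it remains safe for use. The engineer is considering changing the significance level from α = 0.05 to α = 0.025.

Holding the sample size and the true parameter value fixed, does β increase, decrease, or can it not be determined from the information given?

It increases.

A smaller α moves the rejection region further into the tail. With the alternative true, more outcomes now fall outside the rejection region, so failing to reject becomes more likely.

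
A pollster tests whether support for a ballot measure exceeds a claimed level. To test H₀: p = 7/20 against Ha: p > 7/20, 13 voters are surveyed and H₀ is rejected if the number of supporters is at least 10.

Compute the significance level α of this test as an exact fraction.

Under H₀, S ~ Binomial(13, 7/20), and α = P(S ≥ 10).
P(S ≥ 10) = Σ_{j=10}^{13} C(13,j)·(7/20)^j·(13/20)^{13-j} = 5149806264519/2048000000000000.

5149806264519/2048000000000000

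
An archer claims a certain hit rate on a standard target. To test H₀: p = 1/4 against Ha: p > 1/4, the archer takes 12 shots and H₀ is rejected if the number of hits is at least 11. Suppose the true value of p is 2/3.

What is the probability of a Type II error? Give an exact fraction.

502769/531441

A Type II error is failing to reject when Ha holds: with p = 2/3, β = P(X ≤ 10).
Equivalently, β = 1 − P(X ≥ 11) = 502769/531441.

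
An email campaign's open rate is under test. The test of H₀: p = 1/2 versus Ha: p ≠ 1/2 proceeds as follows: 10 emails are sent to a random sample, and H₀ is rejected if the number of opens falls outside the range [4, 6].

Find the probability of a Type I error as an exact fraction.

Under H₀, Y ~ Binomial(10, 1/2); α is the probability of landing in either tail, P(Y ≤ 3) + P(Y ≥ 7).
Each tail has probability (1 + 10 + 45 + 120)/1024; doubling gives α = 352/1024 = 11/32.

11/32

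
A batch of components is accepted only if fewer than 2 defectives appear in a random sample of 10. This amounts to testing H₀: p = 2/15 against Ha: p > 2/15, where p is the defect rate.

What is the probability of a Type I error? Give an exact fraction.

The significance level is the probability, assuming p = 2/15, of seeing 2 or more defectives in 10 draws.
α = 1 − P(X ≤ 1) = 1 − 116649493103/192216796875 = 75567303772/192216796875.

75567303772/192216796875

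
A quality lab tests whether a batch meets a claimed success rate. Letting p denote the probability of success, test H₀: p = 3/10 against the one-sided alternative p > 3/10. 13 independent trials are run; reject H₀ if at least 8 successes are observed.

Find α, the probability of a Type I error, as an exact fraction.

45557031771/2500000000000

The Type I error probability is α = P(Y ≥ 8) computed under H₀, where Y ~ Binomial(13, 3/10).
Summing C(13,j)(3/10)^j(7/10)^{13−j} for j = 8,…,13 gives 45557031771/2500000000000.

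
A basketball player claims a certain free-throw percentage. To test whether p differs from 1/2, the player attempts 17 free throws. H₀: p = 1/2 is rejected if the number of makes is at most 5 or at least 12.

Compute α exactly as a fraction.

4701/32768

α = P(K ≤ 5 or K ≥ 12 | p = 1/2), K ~ Binomial(17, 1/2).
By symmetry, α = 2·P(K ≤ 5) = 2·(1 + 17 + 136 + 680 + 2380 + 6188)/131072 = 18804/131072 = 4701/32768.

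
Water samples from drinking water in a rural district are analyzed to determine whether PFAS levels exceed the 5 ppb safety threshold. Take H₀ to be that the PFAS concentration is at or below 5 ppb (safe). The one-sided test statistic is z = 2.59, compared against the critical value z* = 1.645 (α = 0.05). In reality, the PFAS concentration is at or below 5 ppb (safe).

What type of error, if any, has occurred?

Type I error

Since z = 2.59 > z* = 1.645, H₀ is rejected.
H₀ is true (actually the PFAS concentration is at or below 5 ppb (safe)).
Rejecting a true H₀ is a Type I error.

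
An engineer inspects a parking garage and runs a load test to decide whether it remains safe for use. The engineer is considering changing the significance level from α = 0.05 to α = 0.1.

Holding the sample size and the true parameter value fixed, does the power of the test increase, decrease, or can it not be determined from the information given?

It increases.

With a larger α the critical value moves toward the center, so more of the Ha sampling distribution lies in the rejection region.
Since power = 1 − β and β decreases, power increases.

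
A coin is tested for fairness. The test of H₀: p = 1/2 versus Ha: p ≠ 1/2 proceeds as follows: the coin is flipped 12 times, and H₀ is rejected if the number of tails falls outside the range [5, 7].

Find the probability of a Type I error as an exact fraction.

The significance level is the null-hypothesis probability of the rejection region {≤4} ∪ {≥8}.
Each tail has probability (1 + 12 + 66 + 220 + 495)/4096; doubling gives α = 1588/4096 = 397/1024.

397/1024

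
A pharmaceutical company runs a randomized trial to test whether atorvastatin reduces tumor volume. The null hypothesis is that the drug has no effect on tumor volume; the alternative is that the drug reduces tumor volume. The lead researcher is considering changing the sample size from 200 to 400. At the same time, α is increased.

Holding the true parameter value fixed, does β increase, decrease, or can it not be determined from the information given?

It decreases.

A larger sample reduces the standard error, pulling the sampling distribution under Ha further from the non-rejection region. With a larger α the critical value moves toward the center, so more of the Ha sampling distribution lies in the rejection region. Both changes push β in the same direction.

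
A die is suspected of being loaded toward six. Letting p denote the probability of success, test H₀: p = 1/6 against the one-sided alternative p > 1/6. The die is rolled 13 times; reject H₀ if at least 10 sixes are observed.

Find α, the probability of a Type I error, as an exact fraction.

18883/6530347008

Under H₀, X ~ Binomial(13, 1/6), and α = P(X ≥ 10).
Adding the binomial terms for j = 10 through 13 with p = 1/6 yields 18883/6530347008.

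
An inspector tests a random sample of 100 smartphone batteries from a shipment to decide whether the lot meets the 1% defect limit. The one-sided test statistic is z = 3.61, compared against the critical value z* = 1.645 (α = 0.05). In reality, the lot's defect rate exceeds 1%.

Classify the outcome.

The conventional null hypothesis is that the lot's defect rate is 1% (within specification).
Since z = 3.61 > z* = 1.645, H₀ is rejected.
H₀ is false (actually the lot's defect rate exceeds 1%).
The decision matches the true state — no error.

No error (correct decision).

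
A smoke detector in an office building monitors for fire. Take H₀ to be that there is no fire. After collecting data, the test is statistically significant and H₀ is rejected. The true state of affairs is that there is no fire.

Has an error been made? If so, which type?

Type I error

H₀ was rejected, but H₀ is actually true.
Rejecting a true null hypothesis is a Type I error (false positive).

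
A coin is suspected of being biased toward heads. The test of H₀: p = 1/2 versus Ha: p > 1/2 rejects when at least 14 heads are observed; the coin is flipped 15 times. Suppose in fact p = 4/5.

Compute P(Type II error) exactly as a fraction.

25417304461/30517578125

A Type II error is failing to reject when Ha holds: with p = 4/5, β = P(X ≤ 13).
Adding the binomial probabilities P(X=0)+…+P(X=13) at p = 4/5 gives 25417304461/30517578125.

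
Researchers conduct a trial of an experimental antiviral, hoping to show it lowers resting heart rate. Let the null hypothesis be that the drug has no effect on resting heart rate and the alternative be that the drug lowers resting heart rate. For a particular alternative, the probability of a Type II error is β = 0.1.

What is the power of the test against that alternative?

0.9

Power = 1 − β = 1 − 0.1 = 0.9.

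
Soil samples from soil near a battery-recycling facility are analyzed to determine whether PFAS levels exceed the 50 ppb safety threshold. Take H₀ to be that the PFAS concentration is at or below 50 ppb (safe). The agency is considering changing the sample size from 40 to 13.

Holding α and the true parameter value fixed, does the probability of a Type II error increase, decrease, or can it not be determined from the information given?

It increases.

A smaller sample increases the standard error, so the sampling distributions under H₀ and Ha overlap more.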